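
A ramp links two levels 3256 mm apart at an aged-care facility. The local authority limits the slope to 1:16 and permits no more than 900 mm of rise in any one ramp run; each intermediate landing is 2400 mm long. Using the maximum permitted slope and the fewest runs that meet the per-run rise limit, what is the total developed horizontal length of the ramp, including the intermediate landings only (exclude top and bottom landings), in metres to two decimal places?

59.30 m

At most 900 each: 3256/900 = 3.62, giving 4 ramp runs. That means 3 intermediate landings.
Ramp run (horizontal) at 1:16: 3256 × 16 = 52096 mm.
Intermediate landings: 3 × 2400 = 7200 mm.
Total developed length = 52096 + 7200 = 59296 mm.
= 59.30 m.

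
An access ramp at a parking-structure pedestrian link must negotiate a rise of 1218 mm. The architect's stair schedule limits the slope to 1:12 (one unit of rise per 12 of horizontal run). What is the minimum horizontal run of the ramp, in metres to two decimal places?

Run = rise × 12 = 1218 × 12 = 14616 mm.
14616 mm = 14.62 m.

14.62 m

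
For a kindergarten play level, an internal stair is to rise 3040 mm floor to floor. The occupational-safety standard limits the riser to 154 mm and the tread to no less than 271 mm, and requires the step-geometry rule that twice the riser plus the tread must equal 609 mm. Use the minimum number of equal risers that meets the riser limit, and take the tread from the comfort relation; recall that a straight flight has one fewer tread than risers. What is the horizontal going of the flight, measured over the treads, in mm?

5795 mm

3040 / 154 = 19.740 → round up to 20 risers.
Each riser is 3040/20 = 152 mm (≤ 154 mm).
Tread T = 609 − 2 × 152 = 305 mm (≥ 271 mm).
Going = (20 − 1) × 305 = 5795 mm.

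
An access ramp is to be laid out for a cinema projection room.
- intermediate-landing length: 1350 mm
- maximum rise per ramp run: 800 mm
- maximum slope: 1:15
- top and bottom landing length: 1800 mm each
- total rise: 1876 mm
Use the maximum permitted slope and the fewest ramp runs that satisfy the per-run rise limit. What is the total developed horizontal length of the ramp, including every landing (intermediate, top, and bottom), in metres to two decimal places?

34.44 m

At most 800 each: 1876/800 = 2.35, giving 3 ramp runs. That means 2 intermediate landings.
Horizontal run for 1876 mm of rise at 1:15 is 1876 × 15 = 28140 mm.
Intermediate landings: 2 × 1350 = 2700 mm.
Top and bottom landings: 2 × 1800 = 3600 mm.
Total = 28140 + 2700 + 3600 = 34440 mm.
= 34.44 m.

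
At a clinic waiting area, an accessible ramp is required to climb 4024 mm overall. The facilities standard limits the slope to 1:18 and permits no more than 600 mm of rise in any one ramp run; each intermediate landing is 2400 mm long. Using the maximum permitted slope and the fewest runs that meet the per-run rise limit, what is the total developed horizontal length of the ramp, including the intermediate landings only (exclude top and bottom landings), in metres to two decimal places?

86.83 m

4024 / 600 = 6.71, so 7 ramp runs are needed. That means 6 intermediate landings.
Ramp run (horizontal) at 1:18: 4024 × 18 = 72432 mm.
6 intermediate landings contribute 6 × 2400 = 14400 mm.
Total developed length = 72432 + 14400 = 86832 mm.
= 86.83 m.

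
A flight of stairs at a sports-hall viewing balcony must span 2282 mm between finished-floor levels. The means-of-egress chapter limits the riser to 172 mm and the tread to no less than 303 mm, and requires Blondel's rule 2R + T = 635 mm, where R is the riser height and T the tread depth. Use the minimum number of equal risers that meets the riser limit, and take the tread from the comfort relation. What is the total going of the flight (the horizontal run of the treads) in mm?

4017 mm

⌈2282/172⌉ = 14 risers.
R = 2282 ÷ 14 = 163 mm.
Tread T = 635 − 2 × 163 = 309 mm (≥ 303 mm).
Going = (14 − 1) × 309 = 4017 mm.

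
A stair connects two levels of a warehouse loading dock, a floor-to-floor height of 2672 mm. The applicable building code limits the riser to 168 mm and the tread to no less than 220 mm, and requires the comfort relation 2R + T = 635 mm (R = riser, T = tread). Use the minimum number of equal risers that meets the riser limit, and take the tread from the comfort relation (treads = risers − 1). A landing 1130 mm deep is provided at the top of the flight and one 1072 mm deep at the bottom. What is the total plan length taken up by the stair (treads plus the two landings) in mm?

2672 / 168 = 15.90, so 16 risers are needed.
Riser R = 2672 / 16 = 167 mm, within the 168 mm limit.
From 2R + T = 635: T = 635 − 334 = 301 mm.
Treads = 16 − 1 = 15; going = 15 × 301 = 4515 mm.
Enclosure = 4515 + 1130 + 1072 = 6717 mm.

6717 mm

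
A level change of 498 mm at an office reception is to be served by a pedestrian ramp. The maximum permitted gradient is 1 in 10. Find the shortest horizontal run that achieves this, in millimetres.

Run = rise × 10 = 498 × 10 = 4980 mm.

4980 mm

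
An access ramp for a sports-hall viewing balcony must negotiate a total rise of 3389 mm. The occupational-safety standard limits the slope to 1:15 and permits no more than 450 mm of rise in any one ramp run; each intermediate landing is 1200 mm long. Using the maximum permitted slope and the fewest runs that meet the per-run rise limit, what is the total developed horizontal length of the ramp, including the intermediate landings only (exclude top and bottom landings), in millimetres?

3389 / 450 = 7.53, so 8 ramp runs are needed. That means 7 intermediate landings.
Horizontal run for 3389 mm of rise at 1:15 is 3389 × 15 = 50835 mm.
Intermediate landings: 7 × 1200 = 8400 mm.
Developed length = 50835 + 8400 = 59235 mm.

59235 mm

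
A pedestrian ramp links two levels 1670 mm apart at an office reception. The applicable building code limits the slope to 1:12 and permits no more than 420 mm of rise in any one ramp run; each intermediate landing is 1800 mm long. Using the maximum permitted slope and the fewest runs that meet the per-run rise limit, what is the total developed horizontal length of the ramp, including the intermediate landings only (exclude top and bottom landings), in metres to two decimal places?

25.44 m

1670 / 420 = 3.976 → round up to 4 ramp runs. That means 3 intermediate landings.
Horizontal run for 1670 mm of rise at 1:12 is 1670 × 12 = 20040 mm.
Intermediate landings: 3 × 1800 = 5400 mm.
Total developed length = 20040 + 5400 = 25440 mm.
= 25.44 m.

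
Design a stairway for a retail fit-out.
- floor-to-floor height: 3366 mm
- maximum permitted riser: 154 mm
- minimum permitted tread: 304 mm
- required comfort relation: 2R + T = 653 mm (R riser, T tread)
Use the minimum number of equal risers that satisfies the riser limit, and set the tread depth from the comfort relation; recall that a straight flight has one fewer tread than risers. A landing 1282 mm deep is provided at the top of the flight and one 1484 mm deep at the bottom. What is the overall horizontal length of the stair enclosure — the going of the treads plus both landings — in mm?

10053 mm

At most 154 each: 3366/154 = 21.86, giving 22 risers.
Each riser is 3366/22 = 153 mm (≤ 154 mm).
T = 653 − 2·153 = 347 mm, which satisfies the 304 mm minimum.
Going = (22 − 1) × 347 = 7287 mm.
Enclosure = 7287 + 1282 + 1484 = 10053 mm.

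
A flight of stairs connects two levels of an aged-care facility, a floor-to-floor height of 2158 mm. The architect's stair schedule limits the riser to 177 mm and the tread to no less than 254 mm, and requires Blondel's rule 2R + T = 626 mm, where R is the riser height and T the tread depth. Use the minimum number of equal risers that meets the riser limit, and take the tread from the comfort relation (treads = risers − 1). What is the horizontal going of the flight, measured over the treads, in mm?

3528 mm

⌈2158/177⌉ = 13 risers.
R = 2158 ÷ 13 = 166 mm.
T = 626 − 2·166 = 294 mm, which satisfies the 254 mm minimum.
Going = (13 − 1) × 294 = 3528 mm.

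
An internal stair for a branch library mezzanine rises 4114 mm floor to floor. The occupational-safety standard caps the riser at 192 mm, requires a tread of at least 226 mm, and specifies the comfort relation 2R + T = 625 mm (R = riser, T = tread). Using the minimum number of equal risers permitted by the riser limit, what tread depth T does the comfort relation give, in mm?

⌈4114/192⌉ = 22 risers.
Each riser is 4114/22 = 187 mm (≤ 192 mm).
Tread T = 625 − 2 × 187 = 251 mm (≥ 226 mm).

251 mm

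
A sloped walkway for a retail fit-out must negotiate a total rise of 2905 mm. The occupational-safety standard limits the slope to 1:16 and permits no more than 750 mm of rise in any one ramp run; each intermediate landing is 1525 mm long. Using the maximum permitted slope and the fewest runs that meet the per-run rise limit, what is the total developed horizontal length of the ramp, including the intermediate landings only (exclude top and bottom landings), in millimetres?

⌈2905/750⌉ = 4 ramp runs. That means 3 intermediate landings.
Horizontal run for 2905 mm of rise at 1:16 is 2905 × 16 = 46480 mm.
Intermediate landings: 3 × 1525 = 4575 mm.
Developed length = 46480 + 4575 = 51055 mm.

51055 mm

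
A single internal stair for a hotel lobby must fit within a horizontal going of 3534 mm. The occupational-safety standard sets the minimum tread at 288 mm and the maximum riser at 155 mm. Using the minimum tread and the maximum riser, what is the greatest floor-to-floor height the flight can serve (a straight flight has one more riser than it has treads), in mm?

Treads that fit: ⌊3534 / 288⌋ = 12.
Risers = treads + 1 = 13.
Maximum height = 13 × 155 = 2015 mm.

2015 mm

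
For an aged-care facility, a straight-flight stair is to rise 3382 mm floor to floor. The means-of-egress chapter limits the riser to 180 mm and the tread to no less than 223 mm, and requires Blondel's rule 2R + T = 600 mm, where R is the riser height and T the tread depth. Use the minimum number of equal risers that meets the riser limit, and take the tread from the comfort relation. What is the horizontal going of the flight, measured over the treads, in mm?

At most 180 each: 3382/180 = 18.79, giving 19 risers.
Riser R = 3382 / 19 = 178 mm, within the 180 mm limit.
From 2R + T = 600: T = 600 − 356 = 244 mm.
Going = (19 − 1) × 244 = 4392 mm.

4392 mm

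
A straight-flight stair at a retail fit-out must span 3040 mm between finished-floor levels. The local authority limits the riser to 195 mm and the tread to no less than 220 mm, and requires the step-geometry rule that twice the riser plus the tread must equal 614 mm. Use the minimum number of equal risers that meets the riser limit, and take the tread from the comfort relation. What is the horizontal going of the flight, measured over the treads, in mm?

3510 mm

3040 / 195 = 15.59, so 16 risers are needed.
Riser R = 3040 / 16 = 190 mm, within the 195 mm limit.
From 2R + T = 614: T = 614 − 380 = 234 mm.
16 risers give 15 treads; going = 15 × 234 = 3510 mm.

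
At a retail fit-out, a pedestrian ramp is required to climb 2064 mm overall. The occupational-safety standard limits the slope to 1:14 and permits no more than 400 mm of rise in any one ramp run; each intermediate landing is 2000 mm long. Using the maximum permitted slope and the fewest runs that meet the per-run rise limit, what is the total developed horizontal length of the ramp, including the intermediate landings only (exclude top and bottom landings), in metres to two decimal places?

⌈2064/400⌉ = 6 ramp runs. That means 5 intermediate landings.
Horizontal run for 2064 mm of rise at 1:14 is 2064 × 14 = 28896 mm.
Intermediate landings: 5 × 2000 = 10000 mm.
Total developed length = 28896 + 10000 = 38896 mm.
= 38.90 m.

38.90 m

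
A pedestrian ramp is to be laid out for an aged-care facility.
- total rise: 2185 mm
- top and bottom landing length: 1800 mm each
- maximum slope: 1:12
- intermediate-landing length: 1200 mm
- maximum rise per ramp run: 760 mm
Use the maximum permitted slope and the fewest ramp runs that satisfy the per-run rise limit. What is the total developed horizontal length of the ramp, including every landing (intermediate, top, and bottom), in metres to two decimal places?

2185 / 760 = 2.88, so 3 ramp runs are needed. That means 2 intermediate landings.
Horizontal run for 2185 mm of rise at 1:12 is 2185 × 12 = 26220 mm.
2 intermediate landings contribute 2 × 1200 = 2400 mm.
Top and bottom landings: 2 × 1800 = 3600 mm.
Total = 26220 + 2400 + 3600 = 32220 mm.
= 32.22 m.

32.22 m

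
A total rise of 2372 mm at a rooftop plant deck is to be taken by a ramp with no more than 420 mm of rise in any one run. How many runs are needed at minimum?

2372 / 420 = 5.65, so 6 ramp runs are needed.

6 runs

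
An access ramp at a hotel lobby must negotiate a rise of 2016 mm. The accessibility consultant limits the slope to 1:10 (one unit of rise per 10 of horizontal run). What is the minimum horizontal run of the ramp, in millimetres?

Run = rise × 10 = 2016 × 10 = 20160 mm.

20160 mm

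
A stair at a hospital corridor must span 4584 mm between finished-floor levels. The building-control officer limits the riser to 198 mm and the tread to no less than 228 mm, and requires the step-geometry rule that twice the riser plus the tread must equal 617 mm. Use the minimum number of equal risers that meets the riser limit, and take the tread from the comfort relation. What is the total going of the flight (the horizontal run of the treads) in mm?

5405 mm

4584 / 198 = 23.152 → round up to 24 risers.
R = 4584 ÷ 24 = 191 mm.
T = 617 − 2·191 = 235 mm, which satisfies the 228 mm minimum.
Treads = 24 − 1 = 23; going = 23 × 235 = 5405 mm.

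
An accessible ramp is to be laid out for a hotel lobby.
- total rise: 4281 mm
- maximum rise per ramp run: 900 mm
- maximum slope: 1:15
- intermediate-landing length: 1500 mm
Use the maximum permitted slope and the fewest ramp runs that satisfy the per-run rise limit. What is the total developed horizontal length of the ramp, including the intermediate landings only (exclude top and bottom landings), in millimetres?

70215 mm

At most 900 each: 4281/900 = 4.76, giving 5 ramp runs. That means 4 intermediate landings.
Ramp run (horizontal) at 1:15: 4281 × 15 = 64215 mm.
4 intermediate landings contribute 4 × 1500 = 6000 mm.
Total developed length = 64215 + 6000 = 70215 mm.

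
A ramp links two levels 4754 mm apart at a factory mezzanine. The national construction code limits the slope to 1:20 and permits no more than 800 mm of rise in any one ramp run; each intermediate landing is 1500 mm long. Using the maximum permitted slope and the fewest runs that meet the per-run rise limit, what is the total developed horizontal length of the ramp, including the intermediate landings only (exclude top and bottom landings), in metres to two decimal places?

102.58 m

At most 800 each: 4754/800 = 5.94, giving 6 ramp runs. That means 5 intermediate landings.
Ramp run (horizontal) at 1:20: 4754 × 20 = 95080 mm.
Intermediate landings: 5 × 1500 = 7500 mm.
Developed length = 95080 + 7500 = 102580 mm.
= 102.58 m.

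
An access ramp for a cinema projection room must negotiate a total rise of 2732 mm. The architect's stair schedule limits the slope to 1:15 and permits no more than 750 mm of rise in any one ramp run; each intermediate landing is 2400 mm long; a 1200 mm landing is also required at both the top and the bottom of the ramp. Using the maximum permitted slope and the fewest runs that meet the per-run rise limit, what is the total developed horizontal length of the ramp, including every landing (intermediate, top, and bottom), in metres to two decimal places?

At most 750 each: 2732/750 = 3.64, giving 4 ramp runs. That means 3 intermediate landings.
Horizontal run for 2732 mm of rise at 1:15 is 2732 × 15 = 40980 mm.
Intermediate landings: 3 × 2400 = 7200 mm.
Top and bottom landings: 2 × 1200 = 2400 mm.
Total = 40980 + 7200 + 2400 = 50580 mm.
= 50.58 m.

50.58 m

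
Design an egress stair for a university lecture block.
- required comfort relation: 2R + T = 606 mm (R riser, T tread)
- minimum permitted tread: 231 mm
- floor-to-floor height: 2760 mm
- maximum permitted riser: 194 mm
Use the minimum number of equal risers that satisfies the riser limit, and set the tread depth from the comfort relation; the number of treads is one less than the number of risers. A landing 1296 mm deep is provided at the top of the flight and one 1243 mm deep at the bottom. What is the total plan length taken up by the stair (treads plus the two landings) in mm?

5871 mm

⌈2760/194⌉ = 15 risers.
Each riser is 2760/15 = 184 mm (≤ 194 mm).
T = 606 − 2·184 = 238 mm, which satisfies the 231 mm minimum.
Treads = 15 − 1 = 14; going = 14 × 238 = 3332 mm.
Enclosure = 3332 + 1296 + 1243 = 5871 mm.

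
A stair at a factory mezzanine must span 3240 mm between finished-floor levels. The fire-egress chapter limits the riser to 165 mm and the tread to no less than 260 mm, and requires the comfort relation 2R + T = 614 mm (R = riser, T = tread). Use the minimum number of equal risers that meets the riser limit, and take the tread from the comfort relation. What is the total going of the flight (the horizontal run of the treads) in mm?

3240 / 165 = 19.64, so 20 risers are needed.
R = 3240 ÷ 20 = 162 mm.
Tread T = 614 − 2 × 162 = 290 mm (≥ 260 mm).
Going = (20 − 1) × 290 = 5510 mm.

5510 mm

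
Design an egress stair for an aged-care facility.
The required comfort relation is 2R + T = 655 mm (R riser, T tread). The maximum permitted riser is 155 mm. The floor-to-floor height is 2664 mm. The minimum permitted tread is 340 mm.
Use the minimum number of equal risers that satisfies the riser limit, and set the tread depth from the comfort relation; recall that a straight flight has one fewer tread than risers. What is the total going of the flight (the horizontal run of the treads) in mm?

⌈2664/155⌉ = 18 risers.
R = 2664 ÷ 18 = 148 mm.
From 2R + T = 655: T = 655 − 296 = 359 mm.
18 risers give 17 treads; going = 17 × 359 = 6103 mm.

6103 mm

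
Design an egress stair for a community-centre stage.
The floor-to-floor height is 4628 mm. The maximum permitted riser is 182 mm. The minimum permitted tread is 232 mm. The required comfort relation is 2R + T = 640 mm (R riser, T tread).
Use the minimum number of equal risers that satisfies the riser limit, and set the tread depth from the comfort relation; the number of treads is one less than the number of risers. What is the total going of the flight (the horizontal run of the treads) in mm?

7100 mm

4628 / 182 = 25.429 → round up to 26 risers.
R = 4628 ÷ 26 = 178 mm.
Tread T = 640 − 2 × 178 = 284 mm (≥ 232 mm).
Going = (26 − 1) × 284 = 7100 mm.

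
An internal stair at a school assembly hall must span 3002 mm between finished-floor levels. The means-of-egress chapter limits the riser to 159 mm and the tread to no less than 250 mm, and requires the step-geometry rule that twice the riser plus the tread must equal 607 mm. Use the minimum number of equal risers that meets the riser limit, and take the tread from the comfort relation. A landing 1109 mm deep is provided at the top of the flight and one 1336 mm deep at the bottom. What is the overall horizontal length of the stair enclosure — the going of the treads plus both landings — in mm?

7683 mm

At most 159 each: 3002/159 = 18.88, giving 19 risers.
Riser R = 3002 / 19 = 158 mm, within the 159 mm limit.
T = 607 − 2·158 = 291 mm, which satisfies the 250 mm minimum.
Treads = 19 − 1 = 18; going = 18 × 291 = 5238 mm.
Enclosure = 5238 + 1109 + 1336 = 7683 mm.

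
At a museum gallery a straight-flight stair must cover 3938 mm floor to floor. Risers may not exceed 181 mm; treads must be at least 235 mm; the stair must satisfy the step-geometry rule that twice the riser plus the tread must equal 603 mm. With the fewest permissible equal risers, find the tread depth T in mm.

245 mm

⌈3938/181⌉ = 22 risers.
Riser R = 3938 / 22 = 179 mm, within the 181 mm limit.
Tread T = 603 − 2 × 179 = 245 mm (≥ 235 mm).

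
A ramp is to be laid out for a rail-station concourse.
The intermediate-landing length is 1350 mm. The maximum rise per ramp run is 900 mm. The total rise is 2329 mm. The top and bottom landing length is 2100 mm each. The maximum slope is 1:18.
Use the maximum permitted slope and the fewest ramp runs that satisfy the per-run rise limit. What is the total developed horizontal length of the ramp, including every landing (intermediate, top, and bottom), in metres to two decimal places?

At most 900 each: 2329/900 = 2.59, giving 3 ramp runs. That means 2 intermediate landings.
Ramp run (horizontal) at 1:18: 2329 × 18 = 41922 mm.
2 intermediate landings contribute 2 × 1350 = 2700 mm.
Top and bottom landings: 2 × 2100 = 4200 mm.
Total = 41922 + 2700 + 4200 = 48822 mm.
= 48.82 m.

48.82 m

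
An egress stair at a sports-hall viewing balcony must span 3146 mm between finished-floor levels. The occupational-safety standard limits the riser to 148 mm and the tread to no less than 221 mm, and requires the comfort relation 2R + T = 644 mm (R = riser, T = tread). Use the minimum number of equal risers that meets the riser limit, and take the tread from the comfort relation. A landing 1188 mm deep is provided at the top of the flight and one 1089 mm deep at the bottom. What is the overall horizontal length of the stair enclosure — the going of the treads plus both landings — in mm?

9795 mm

⌈3146/148⌉ = 22 risers.
Riser R = 3146 / 22 = 143 mm, within the 148 mm limit.
T = 644 − 2·143 = 358 mm, which satisfies the 221 mm minimum.
Treads = 22 − 1 = 21; going = 21 × 358 = 7518 mm.
Add landings: 7518 + 1188 + 1089 = 9795 mm.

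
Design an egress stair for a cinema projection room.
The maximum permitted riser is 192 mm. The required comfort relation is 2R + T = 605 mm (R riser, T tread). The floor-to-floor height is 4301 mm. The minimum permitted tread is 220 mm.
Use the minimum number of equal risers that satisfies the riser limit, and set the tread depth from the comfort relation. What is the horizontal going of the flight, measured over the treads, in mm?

5082 mm

4301 / 192 = 22.401 → round up to 23 risers.
Each riser is 4301/23 = 187 mm (≤ 192 mm).
Tread T = 605 − 2 × 187 = 231 mm (≥ 220 mm).
Treads = 23 − 1 = 22; going = 22 × 231 = 5082 mm.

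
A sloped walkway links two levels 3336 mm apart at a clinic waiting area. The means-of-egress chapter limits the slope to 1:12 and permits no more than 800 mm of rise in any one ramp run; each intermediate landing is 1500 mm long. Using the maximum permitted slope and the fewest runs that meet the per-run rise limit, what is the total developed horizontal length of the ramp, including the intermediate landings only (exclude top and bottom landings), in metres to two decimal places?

At most 800 each: 3336/800 = 4.17, giving 5 ramp runs. That means 4 intermediate landings.
Horizontal run for 3336 mm of rise at 1:12 is 3336 × 12 = 40032 mm.
Intermediate landings: 4 × 1500 = 6000 mm.
Total developed length = 40032 + 6000 = 46032 mm.
= 46.03 m.

46.03 m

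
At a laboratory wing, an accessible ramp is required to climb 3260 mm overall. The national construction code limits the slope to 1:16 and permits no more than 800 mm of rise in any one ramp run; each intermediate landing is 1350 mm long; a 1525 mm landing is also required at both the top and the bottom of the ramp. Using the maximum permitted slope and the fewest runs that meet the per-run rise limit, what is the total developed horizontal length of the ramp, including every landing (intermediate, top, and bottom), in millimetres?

60610 mm

3260 / 800 = 4.075 → round up to 5 ramp runs. That means 4 intermediate landings.
Ramp run (horizontal) at 1:16: 3260 × 16 = 52160 mm.
4 intermediate landings contribute 4 × 1350 = 5400 mm.
Top and bottom landings: 2 × 1525 = 3050 mm.
Total = 52160 + 5400 + 3050 = 60610 mm.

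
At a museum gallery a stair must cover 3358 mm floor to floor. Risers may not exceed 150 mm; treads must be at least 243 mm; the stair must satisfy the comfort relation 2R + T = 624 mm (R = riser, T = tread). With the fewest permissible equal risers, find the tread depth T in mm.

332 mm

At most 150 each: 3358/150 = 22.39, giving 23 risers.
R = 3358 ÷ 23 = 146 mm.
Tread T = 624 − 2 × 146 = 332 mm (≥ 243 mm).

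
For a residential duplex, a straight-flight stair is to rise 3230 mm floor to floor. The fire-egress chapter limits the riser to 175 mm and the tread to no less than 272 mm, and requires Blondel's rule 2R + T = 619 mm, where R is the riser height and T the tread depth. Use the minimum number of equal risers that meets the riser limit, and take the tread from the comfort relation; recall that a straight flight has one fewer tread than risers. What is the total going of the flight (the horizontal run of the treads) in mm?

5022 mm

3230 / 175 = 18.457 → round up to 19 risers.
R = 3230 ÷ 19 = 170 mm.
Tread T = 619 − 2 × 170 = 279 mm (≥ 272 mm).
Going = (19 − 1) × 279 = 5022 mm.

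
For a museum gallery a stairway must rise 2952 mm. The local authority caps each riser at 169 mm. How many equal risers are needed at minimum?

At most 169 each: 2952/169 = 17.47, giving 18 risers.

18 risers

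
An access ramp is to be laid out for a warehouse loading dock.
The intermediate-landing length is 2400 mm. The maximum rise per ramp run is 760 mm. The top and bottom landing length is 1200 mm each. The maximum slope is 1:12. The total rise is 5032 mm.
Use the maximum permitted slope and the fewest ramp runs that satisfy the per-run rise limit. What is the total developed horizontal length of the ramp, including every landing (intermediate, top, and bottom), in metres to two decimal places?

5032 / 760 = 6.62, so 7 ramp runs are needed. That means 6 intermediate landings.
Ramp run (horizontal) at 1:12: 5032 × 12 = 60384 mm.
6 intermediate landings contribute 6 × 2400 = 14400 mm.
Top and bottom landings: 2 × 1200 = 2400 mm.
Total = 60384 + 14400 + 2400 = 77184 mm.
= 77.18 m.

77.18 m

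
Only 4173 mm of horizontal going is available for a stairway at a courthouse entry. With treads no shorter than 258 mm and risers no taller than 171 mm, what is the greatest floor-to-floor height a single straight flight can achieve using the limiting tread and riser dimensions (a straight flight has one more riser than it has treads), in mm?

2907 mm

Treads that fit: ⌊4173 / 258⌋ = 16.
Risers = treads + 1 = 17.
Maximum height = 17 × 171 = 2907 mm.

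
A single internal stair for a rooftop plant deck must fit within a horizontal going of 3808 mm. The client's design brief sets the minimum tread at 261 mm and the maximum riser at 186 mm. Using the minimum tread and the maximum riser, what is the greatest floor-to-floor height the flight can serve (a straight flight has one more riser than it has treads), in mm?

2790 mm

Treads that fit: ⌊3808 / 261⌋ = 14.
Risers = treads + 1 = 15.
Maximum height = 15 × 186 = 2790 mm.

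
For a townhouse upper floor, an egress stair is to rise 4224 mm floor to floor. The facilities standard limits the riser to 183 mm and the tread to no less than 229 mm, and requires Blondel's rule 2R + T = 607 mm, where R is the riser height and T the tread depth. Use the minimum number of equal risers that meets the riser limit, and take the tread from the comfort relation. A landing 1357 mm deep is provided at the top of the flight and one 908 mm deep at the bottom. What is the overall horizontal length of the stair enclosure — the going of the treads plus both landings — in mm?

8130 mm

4224 / 183 = 23.08, so 24 risers are needed.
Each riser is 4224/24 = 176 mm (≤ 183 mm).
T = 607 − 2·176 = 255 mm, which satisfies the 229 mm minimum.
Going = (24 − 1) × 255 = 5865 mm.
Enclosure = 5865 + 1357 + 908 = 8130 mm.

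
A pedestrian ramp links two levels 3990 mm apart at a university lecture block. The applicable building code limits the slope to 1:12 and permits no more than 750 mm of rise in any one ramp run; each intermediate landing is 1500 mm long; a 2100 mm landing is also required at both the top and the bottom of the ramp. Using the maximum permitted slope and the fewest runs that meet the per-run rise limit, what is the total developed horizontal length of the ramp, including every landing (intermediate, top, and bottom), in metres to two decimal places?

At most 750 each: 3990/750 = 5.32, giving 6 ramp runs. That means 5 intermediate landings.
Ramp run (horizontal) at 1:12: 3990 × 12 = 47880 mm.
Intermediate landings: 5 × 1500 = 7500 mm.
Top and bottom landings: 2 × 2100 = 4200 mm.
Total = 47880 + 7500 + 4200 = 59580 mm.
= 59.58 m.

59.58 m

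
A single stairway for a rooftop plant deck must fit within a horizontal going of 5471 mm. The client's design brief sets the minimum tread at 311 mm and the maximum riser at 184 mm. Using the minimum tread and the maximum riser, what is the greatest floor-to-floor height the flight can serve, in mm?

3312 mm

Treads that fit: ⌊5471 / 311⌋ = 17.
Risers = treads + 1 = 18.
Maximum height = 18 × 184 = 3312 mm.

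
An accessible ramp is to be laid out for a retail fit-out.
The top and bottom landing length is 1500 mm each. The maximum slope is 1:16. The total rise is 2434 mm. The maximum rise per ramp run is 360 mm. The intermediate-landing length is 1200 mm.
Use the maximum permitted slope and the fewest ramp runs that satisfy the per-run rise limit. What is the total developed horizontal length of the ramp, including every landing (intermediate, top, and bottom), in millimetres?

2434 / 360 = 6.76, so 7 ramp runs are needed. That means 6 intermediate landings.
Ramp run (horizontal) at 1:16: 2434 × 16 = 38944 mm.
6 intermediate landings contribute 6 × 1200 = 7200 mm.
Top and bottom landings: 2 × 1500 = 3000 mm.
Total = 38944 + 7200 + 3000 = 49144 mm.

49144 mm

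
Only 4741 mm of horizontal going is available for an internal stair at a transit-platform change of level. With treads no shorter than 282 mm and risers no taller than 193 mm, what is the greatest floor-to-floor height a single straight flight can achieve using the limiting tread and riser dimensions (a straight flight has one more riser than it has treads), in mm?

3281 mm

Treads that fit: ⌊4741 / 282⌋ = 16.
Risers = treads + 1 = 17.
Maximum height = 17 × 193 = 3281 mm.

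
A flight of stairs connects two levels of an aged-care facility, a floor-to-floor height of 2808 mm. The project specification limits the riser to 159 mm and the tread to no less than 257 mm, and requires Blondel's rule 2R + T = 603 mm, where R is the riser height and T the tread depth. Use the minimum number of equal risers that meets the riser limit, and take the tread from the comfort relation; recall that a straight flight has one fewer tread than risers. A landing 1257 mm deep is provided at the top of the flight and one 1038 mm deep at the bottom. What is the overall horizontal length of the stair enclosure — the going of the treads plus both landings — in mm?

7242 mm

2808 / 159 = 17.66, so 18 risers are needed.
Riser R = 2808 / 18 = 156 mm, within the 159 mm limit.
Tread T = 603 − 2 × 156 = 291 mm (≥ 257 mm).
Treads = 18 − 1 = 17; going = 17 × 291 = 4947 mm.
Add landings: 4947 + 1257 + 1038 = 7242 mm.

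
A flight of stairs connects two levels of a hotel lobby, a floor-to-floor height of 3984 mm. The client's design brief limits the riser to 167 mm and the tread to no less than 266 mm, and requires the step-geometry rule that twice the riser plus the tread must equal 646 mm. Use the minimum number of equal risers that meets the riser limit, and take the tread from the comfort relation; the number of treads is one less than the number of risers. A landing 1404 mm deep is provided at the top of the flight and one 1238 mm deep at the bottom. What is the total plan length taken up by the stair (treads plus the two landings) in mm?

⌈3984/167⌉ = 24 risers.
R = 3984 ÷ 24 = 166 mm.
From 2R + T = 646: T = 646 − 332 = 314 mm.
Treads = 24 − 1 = 23; going = 23 × 314 = 7222 mm.
Enclosure = 7222 + 1404 + 1238 = 9864 mm.

9864 mm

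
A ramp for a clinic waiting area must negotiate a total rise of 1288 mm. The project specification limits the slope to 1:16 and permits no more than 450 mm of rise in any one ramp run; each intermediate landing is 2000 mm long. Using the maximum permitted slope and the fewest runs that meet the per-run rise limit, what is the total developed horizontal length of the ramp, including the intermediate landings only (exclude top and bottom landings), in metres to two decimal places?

24.61 m

1288 / 450 = 2.86, so 3 ramp runs are needed. That means 2 intermediate landings.
Horizontal run for 1288 mm of rise at 1:16 is 1288 × 16 = 20608 mm.
Intermediate landings: 2 × 2000 = 4000 mm.
Developed length = 20608 + 4000 = 24608 mm.
= 24.61 m.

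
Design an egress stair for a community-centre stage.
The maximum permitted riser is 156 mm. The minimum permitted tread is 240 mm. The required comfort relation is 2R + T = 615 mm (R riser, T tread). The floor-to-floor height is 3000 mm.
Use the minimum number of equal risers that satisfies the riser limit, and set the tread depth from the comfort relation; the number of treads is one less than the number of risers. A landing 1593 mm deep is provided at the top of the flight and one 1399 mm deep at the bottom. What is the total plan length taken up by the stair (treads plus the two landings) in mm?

8977 mm

3000 / 156 = 19.231 → round up to 20 risers.
Riser R = 3000 / 20 = 150 mm, within the 156 mm limit.
T = 615 − 2·150 = 315 mm, which satisfies the 240 mm minimum.
Going = (20 − 1) × 315 = 5985 mm.
Enclosure = 5985 + 1593 + 1399 = 8977 mm.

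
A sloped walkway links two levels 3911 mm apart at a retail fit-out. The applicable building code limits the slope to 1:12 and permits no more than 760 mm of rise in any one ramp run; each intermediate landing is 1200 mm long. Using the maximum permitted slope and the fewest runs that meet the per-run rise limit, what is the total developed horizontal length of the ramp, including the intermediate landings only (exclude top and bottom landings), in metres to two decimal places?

At most 760 each: 3911/760 = 5.15, giving 6 ramp runs. That means 5 intermediate landings.
Ramp run (horizontal) at 1:12: 3911 × 12 = 46932 mm.
5 intermediate landings contribute 5 × 1200 = 6000 mm.
Developed length = 46932 + 6000 = 52932 mm.
= 52.93 m.

52.93 m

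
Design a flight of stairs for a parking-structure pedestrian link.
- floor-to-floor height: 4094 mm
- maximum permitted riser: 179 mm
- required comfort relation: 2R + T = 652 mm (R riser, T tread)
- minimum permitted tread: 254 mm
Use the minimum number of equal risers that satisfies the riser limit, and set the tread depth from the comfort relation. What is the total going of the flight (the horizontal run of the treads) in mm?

6512 mm

4094 / 179 = 22.872 → round up to 23 risers.
R = 4094 ÷ 23 = 178 mm.
From 2R + T = 652: T = 652 − 356 = 296 mm.
23 risers give 22 treads; going = 22 × 296 = 6512 mm.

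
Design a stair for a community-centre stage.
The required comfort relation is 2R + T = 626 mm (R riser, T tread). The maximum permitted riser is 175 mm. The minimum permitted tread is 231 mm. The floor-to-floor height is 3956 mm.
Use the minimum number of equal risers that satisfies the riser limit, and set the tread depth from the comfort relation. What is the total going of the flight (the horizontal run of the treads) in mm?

6204 mm

3956 / 175 = 22.61, so 23 risers are needed.
R = 3956 ÷ 23 = 172 mm.
Tread T = 626 − 2 × 172 = 282 mm (≥ 231 mm).
23 risers give 22 treads; going = 22 × 282 = 6204 mm.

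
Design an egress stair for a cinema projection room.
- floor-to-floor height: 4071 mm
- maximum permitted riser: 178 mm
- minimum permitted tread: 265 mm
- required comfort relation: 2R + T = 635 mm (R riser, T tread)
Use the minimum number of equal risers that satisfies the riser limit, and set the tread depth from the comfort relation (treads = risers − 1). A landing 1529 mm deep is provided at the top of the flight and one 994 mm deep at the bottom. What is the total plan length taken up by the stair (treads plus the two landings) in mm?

8705 mm

⌈4071/178⌉ = 23 risers.
R = 4071 ÷ 23 = 177 mm.
Tread T = 635 − 2 × 177 = 281 mm (≥ 265 mm).
23 risers give 22 treads; going = 22 × 281 = 6182 mm.
Add landings: 6182 + 1529 + 994 = 8705 mm.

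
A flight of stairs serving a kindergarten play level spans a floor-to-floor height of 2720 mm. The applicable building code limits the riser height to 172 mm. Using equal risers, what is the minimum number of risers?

2720 / 172 = 15.81, so 16 risers are needed.

16 risers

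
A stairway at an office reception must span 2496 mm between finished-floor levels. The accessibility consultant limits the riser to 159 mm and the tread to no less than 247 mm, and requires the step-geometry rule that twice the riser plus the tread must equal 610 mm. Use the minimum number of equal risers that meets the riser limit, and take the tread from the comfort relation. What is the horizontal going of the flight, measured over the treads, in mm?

4470 mm

At most 159 each: 2496/159 = 15.70, giving 16 risers.
R = 2496 ÷ 16 = 156 mm.
T = 610 − 2·156 = 298 mm, which satisfies the 247 mm minimum.
Going = (16 − 1) × 298 = 4470 mm.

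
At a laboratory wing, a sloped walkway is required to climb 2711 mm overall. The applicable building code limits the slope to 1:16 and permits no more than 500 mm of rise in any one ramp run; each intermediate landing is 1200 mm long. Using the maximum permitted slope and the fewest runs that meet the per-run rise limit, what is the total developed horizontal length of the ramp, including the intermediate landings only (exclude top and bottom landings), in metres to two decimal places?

49.38 m

2711 / 500 = 5.42, so 6 ramp runs are needed. That means 5 intermediate landings.
Ramp run (horizontal) at 1:16: 2711 × 16 = 43376 mm.
Intermediate landings: 5 × 1200 = 6000 mm.
Developed length = 43376 + 6000 = 49376 mm.
= 49.38 m.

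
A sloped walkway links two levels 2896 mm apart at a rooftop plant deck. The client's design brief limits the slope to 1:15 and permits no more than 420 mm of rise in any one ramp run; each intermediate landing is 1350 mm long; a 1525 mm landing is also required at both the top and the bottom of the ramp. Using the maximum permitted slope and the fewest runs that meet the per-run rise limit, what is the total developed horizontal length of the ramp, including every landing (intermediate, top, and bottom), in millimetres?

2896 / 420 = 6.895 → round up to 7 ramp runs. That means 6 intermediate landings.
Horizontal run for 2896 mm of rise at 1:15 is 2896 × 15 = 43440 mm.
6 intermediate landings contribute 6 × 1350 = 8100 mm.
Top and bottom landings: 2 × 1525 = 3050 mm.
Total = 43440 + 8100 + 3050 = 54590 mm.

54590 mm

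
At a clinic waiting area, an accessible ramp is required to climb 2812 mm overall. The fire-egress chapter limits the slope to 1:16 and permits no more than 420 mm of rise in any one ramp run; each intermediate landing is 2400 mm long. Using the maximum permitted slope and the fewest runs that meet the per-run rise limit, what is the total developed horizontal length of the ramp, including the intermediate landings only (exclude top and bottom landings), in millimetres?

⌈2812/420⌉ = 7 ramp runs. That means 6 intermediate landings.
Horizontal run for 2812 mm of rise at 1:16 is 2812 × 16 = 44992 mm.
6 intermediate landings contribute 6 × 2400 = 14400 mm.
Total developed length = 44992 + 14400 = 59392 mm.

59392 mm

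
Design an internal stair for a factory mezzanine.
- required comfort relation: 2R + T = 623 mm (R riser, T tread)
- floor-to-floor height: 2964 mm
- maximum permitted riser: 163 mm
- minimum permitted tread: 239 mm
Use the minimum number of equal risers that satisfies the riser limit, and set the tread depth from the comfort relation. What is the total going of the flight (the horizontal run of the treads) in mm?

5598 mm

⌈2964/163⌉ = 19 risers.
Each riser is 2964/19 = 156 mm (≤ 163 mm).
From 2R + T = 623: T = 623 − 312 = 311 mm.
Going = (19 − 1) × 311 = 5598 mm.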